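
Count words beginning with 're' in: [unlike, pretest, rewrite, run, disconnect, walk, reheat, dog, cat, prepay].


Checking each word for prefix 're':
  'unlike' -> no (count: 0)
  'pretest' -> no (count: 0)
  'rewrite' -> YES, starts with 're' (count: 1)
  'run' -> no (count: 1)
  'disconnect' -> no (count: 1)
  'walk' -> no (count: 1)
  'reheat' -> YES, starts with 're' (count: 2)
  'dog' -> no (count: 2)
  'cat' -> no (count: 2)
  'prepay' -> no (count: 2)
Total with prefix 're': 2

2


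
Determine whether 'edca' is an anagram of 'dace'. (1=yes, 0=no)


Sort characters of 'edca': 'acde'
Sort characters of 'dace': 'acde'
Sorted forms match -> they ARE anagrams
Result: 1

1


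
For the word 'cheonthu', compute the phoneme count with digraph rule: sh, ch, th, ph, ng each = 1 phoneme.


Parsing 'cheonthu' greedily, digraphs first:
  'ch' -> digraph (1 consonant phoneme) (phonemes so far: 1)
  'e' -> vowel phoneme (phonemes so far: 2)
  'o' -> vowel phoneme (phonemes so far: 3)
  'n' -> consonant phoneme (phonemes so far: 4)
  'th' -> digraph (1 consonant phoneme) (phonemes so far: 5)
  'u' -> vowel phoneme (phonemes so far: 6)
Total phonemes: 6

6


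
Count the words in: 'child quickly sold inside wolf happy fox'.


Counting words by splitting on spaces:
  Word 1: 'child'
  Word 2: 'quickly'
  Word 3: 'sold'
  Word 4: 'inside'
  Word 5: 'wolf'
  Word 6: 'happy'
  Word 7: 'fox'
Total words: 7

7


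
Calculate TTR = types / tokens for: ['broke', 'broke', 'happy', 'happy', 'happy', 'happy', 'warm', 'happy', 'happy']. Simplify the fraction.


Tokens: 9
Unique types: ('broke', 'happy', 'warm') = 3
TTR = 3/9
Simplify: divide both by 3 -> 1/3
TTR = 1/3

1/3


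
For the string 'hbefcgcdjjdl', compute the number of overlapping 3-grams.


String 'hbefcgcdjjdl' has length L = 12.
Number of overlapping n-grams = L - n + 1
Substituting: 12 - 3 + 1 = 10

10


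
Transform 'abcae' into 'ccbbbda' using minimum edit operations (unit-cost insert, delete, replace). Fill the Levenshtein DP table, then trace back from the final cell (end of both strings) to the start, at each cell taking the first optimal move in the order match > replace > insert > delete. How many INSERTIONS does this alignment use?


Edit distance = 6. Backtracking from cell (5, 7) with preference match > replace > insert > delete,
then listing the resulting alignment 'abcae' -> 'ccbbbda' left to right:
  Step 1: insert 'c' [insertion #1]
  Step 2: insert 'c' [insertion #2]
  Step 3: replace a->b
  Step 4: keep 'b'
  Step 5: replace c->b
  Step 6: replace a->d
  Step 7: replace e->a
Total insertions: 2

2


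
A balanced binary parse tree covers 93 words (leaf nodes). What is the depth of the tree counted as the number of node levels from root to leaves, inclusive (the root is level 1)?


In a balanced binary tree with n leaves the deepest leaf is ceil(log2(n)) edges below the root,
so counting node levels inclusive of root and leaves gives ceil(log2(n)) + 1 levels.
log2(93) = 6.5392
ceil(6.5392) = 7
levels = 7 + 1 = 8

8


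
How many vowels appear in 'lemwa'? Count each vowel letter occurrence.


Scanning each character of 'lemwa':
  Position 1: 'l' -> consonant (running count: 0)
  Position 2: 'e' -> vowel (running count: 1)
  Position 3: 'm' -> consonant (running count: 1)
  Position 4: 'w' -> consonant (running count: 1)
  Position 5: 'a' -> vowel (running count: 2)
Total vowels: 2

2


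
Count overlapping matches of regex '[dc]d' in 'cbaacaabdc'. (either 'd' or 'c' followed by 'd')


Pattern: [dc]d means either 'd' or 'c' followed by 'd'.
Scanning 'cbaacaabdc' position-by-position:
  Pos 0: window 'cb' -> no
  Pos 1: window 'ba' -> no
  Pos 2: window 'aa' -> no
  Pos 3: window 'ac' -> no
  Pos 4: window 'ca' -> no
  Pos 5: window 'aa' -> no
  Pos 6: window 'ab' -> no
  Pos 7: window 'bd' -> no
  Pos 8: window 'dc' -> no
  Pos 9: window 'c' -> no
Total matches: 0

0


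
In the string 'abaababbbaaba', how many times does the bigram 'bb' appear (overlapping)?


Scanning 'abaababbbaaba' for bigram 'bb':
  Position 0: 'ab' -> no
  Position 1: 'ba' -> no
  Position 2: 'aa' -> no
  Position 3: 'ab' -> no
  Position 4: 'ba' -> no
  Position 5: 'ab' -> no
  Position 6: 'bb' -> MATCH
  Position 7: 'bb' -> MATCH
  Position 8: 'ba' -> no
  Position 9: 'aa' -> no
  Position 10: 'ab' -> no
  Position 11: 'ba' -> no
Total matches: 2

2


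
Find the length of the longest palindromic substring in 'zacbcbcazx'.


Scanning 'zacbcbcazx' for palindromic substrings.
Substring at positions 0-8: 'zacbcbcaz'.
Check: reverse('zacbcbcaz') = 'zacbcbcaz' -> palindrome confirmed.
Neighbouring characters ('-' / 'x') break symmetry, so it cannot extend further.
No longer palindromic substring exists; longest length = 9

9


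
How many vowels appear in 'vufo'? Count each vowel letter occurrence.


Scanning each character of 'vufo':
  Position 1: 'v' -> consonant (running count: 0)
  Position 2: 'u' -> vowel (running count: 1)
  Position 3: 'f' -> consonant (running count: 1)
  Position 4: 'o' -> vowel (running count: 2)
Total vowels: 2

2


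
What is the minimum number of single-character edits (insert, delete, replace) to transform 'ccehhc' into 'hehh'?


Building DP table for s1='ccehhc' (len 6) and s2='hehh' (len 4):
       h  e  h  h
    0  1  2  3  4
  c 1  1  2  3  4
  c 2  2  2  3  4
  e 3  3  2  3  4
  h 4  3  3  2  3
  h 5  4  4  3  2
  c 6  5  5  4  3
Edit distance = dp[6][4] = 3

3


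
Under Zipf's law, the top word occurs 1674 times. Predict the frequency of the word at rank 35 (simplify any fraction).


Zipf's law: freq(rank) = f1 / rank
f1 = 1674, rank = 35
freq = 1674 / 35
GCD(1674, 35) = 1
Simplified: 1674/35

1674/35


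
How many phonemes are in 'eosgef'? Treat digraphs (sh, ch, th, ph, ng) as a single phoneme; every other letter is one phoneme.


Parsing 'eosgef' greedily, digraphs first:
  'e' -> vowel phoneme (phonemes so far: 1)
  'o' -> vowel phoneme (phonemes so far: 2)
  's' -> consonant phoneme (phonemes so far: 3)
  'g' -> consonant phoneme (phonemes so far: 4)
  'e' -> vowel phoneme (phonemes so far: 5)
  'f' -> consonant phoneme (phonemes so far: 6)
Total phonemes: 6

6


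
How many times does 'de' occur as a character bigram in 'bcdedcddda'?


Scanning 'bcdedcddda' for bigram 'de':
  Position 0: 'bc' -> no
  Position 1: 'cd' -> no
  Position 2: 'de' -> MATCH
  Position 3: 'ed' -> no
  Position 4: 'dc' -> no
  Position 5: 'cd' -> no
  Position 6: 'dd' -> no
  Position 7: 'dd' -> no
  Position 8: 'da' -> no
Total matches: 1

1


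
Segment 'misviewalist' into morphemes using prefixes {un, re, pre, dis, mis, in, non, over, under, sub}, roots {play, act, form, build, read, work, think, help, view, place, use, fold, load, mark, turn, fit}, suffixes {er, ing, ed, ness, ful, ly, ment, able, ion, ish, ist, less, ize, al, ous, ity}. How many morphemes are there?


Segmenting 'misviewalist' against the inventory:
  'mis' -> prefix (morpheme 1)
  'view' -> root (morpheme 2)
  'al' -> suffix (morpheme 3)
  'ist' -> suffix (morpheme 4)
Total morphemes: 4

4


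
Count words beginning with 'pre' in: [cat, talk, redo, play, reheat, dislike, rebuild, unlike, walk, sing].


Checking each word for prefix 'pre':
  'cat' -> no (count: 0)
  'talk' -> no (count: 0)
  'redo' -> no (count: 0)
  'play' -> no (count: 0)
  'reheat' -> no (count: 0)
  'dislike' -> no (count: 0)
  'rebuild' -> no (count: 0)
  'unlike' -> no (count: 0)
  'walk' -> no (count: 0)
  'sing' -> no (count: 0)
Total with prefix 'pre': 0

0


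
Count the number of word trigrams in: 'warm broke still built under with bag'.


Word trigrams from [7] words:
  Trigram 1: (warm broke still)
  Trigram 2: (broke still built)
  Trigram 3: (still built under)
  Trigram 4: (built under with)
  Trigram 5: (under with bag)
Total word trigrams: 7 - 2 = 5

5


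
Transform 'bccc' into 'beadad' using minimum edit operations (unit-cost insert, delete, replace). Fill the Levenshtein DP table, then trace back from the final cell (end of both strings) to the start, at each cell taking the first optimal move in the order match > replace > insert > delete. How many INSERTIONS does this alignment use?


Edit distance = 5. Backtracking from cell (4, 6) with preference match > replace > insert > delete,
then listing the resulting alignment 'bccc' -> 'beadad' left to right:
  Step 1: keep 'b'
  Step 2: insert 'e' [insertion #1]
  Step 3: insert 'a' [insertion #2]
  Step 4: replace c->d
  Step 5: replace c->a
  Step 6: replace c->d
Total insertions: 2

2


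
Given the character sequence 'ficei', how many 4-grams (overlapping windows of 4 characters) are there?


String 'ficei' has length L = 5.
Number of overlapping n-grams = L - n + 1
Substituting: 5 - 4 + 1 = 2

2


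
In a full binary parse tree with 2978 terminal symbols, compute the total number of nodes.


Leaf nodes (terminals): 2978
Internal nodes = n - 1 = 2978 - 1 = 2977
Total = leaves + internal = 2978 + 2977 = 5955

5955


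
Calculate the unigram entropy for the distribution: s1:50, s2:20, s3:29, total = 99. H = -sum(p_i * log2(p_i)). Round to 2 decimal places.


Computing entropy H = -sum(p_i * log2(p_i)):
  s1: p = 50/99 = 0.5051, -p*log2(p) = 0.4977
  s2: p = 20/99 = 0.2020, -p*log2(p) = 0.4661
  s3: p = 29/99 = 0.2929, -p*log2(p) = 0.5189
H = sum of terms = 1.4827
Rounded to 2 decimals: 1.48

1.48


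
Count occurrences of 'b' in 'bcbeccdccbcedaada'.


Scanning 'bcbeccdccbcedaada' for 'b':
  Position 0: 'b' -> MATCH (count: 1)
  Position 2: 'b' -> MATCH (count: 2)
  Position 9: 'b' -> MATCH (count: 3)
Total occurrences of 'b': 3

3


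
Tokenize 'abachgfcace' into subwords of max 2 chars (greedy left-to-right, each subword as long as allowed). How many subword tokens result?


'abachgfcace' has 11 characters.
Chunking with max size 2:
  Chunk 1: 'ab' (positions 0-1)
  Chunk 2: 'ac' (positions 2-3)
  Chunk 3: 'hg' (positions 4-5)
  Chunk 4: 'fc' (positions 6-7)
  Chunk 5: 'ac' (positions 8-9)
  Chunk 6: 'e' (positions 10-10)
Total chunks: ceil(11 / 2) = 6

6


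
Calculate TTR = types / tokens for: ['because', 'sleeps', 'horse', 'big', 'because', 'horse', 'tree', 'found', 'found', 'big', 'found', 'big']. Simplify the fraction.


Tokens: 12
Unique types: ('because', 'big', 'found', 'horse', 'sleeps', 'tree') = 6
TTR = 6/12
Simplify: divide both by 6 -> 1/2
TTR = 1/2

1/2


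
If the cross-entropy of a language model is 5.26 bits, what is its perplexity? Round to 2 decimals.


Perplexity formula: PP = 2^H
H = 5.26
PP = 2^5.26
Decompose: 2^5.26 = 2^5 * 2^0.26
2^5 = 32, 2^0.26 ~ 1.1974787
PP ~ 32 * 1.1974787 = 38.3193184
Rounded to 2 decimals: 38.32

38.32


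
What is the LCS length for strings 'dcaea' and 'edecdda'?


DP table for LCS of 'dcaea' and 'edecdda':
       e  d  e  c  d  d  a
    0  0  0  0  0  0  0  0
  d 0  0  1  1  1  1  1  1
  c 0  0  1  1  2  2  2  2
  a 0  0  1  1  2  2  2  3
  e 0  1  1  2  2  2  2  3
  a 0  1  1  2  2  2  2  3
LCS: 'dca'
LCS length = 3

3


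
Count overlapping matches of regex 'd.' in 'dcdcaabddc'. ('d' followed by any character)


Pattern: d. means 'd' followed by any character.
Scanning 'dcdcaabddc' position-by-position:
  Pos 0: window 'dc' -> MATCH
  Pos 1: window 'cd' -> no
  Pos 2: window 'dc' -> MATCH
  Pos 3: window 'ca' -> no
  Pos 4: window 'aa' -> no
  Pos 5: window 'ab' -> no
  Pos 6: window 'bd' -> no
  Pos 7: window 'dd' -> MATCH
  Pos 8: window 'dc' -> MATCH
  Pos 9: window 'c' -> no
Total matches: 4

4


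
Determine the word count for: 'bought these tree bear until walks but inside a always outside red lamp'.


Counting words by splitting on spaces:
  Word 1: 'bought'
  Word 2: 'these'
  Word 3: 'tree'
  Word 4: 'bear'
  Word 5: 'until'
  Word 6: 'walks'
  Word 7: 'but'
  Word 8: 'inside'
  Word 9: 'a'
  Word 10: 'always'
  Word 11: 'outside'
  Word 12: 'red'
  Word 13: 'lamp'
Total words: 13

13


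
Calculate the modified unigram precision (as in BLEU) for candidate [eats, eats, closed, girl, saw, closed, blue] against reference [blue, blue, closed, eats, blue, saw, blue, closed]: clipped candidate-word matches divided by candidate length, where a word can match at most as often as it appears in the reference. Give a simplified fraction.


Reference word counts: {'blue': 4, 'closed': 2, 'eats': 1, 'saw': 1}
Checking each candidate word (with clipping):
  'eats' -> in reference (ref count 1, used 1/1) -> match (matches: 1)
  'eats' -> ref count 1 already used up (1/1) -> clipped, no match (matches: 1)
  'closed' -> in reference (ref count 2, used 1/2) -> match (matches: 2)
  'girl' -> not in reference -> no match (matches: 2)
  'saw' -> in reference (ref count 1, used 1/1) -> match (matches: 3)
  'closed' -> in reference (ref count 2, used 2/2) -> match (matches: 4)
  'blue' -> in reference (ref count 4, used 1/4) -> match (matches: 5)
Clipped matches: 5, Candidate length: 7
Precision = 5/7

5/7


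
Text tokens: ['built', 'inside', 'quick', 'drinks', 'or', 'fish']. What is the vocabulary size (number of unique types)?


Listing all tokens and tracking unique types:
  Token 1: 'built' -> NEW (unique so far: 1)
  Token 2: 'inside' -> NEW (unique so far: 2)
  Token 3: 'quick' -> NEW (unique so far: 3)
  Token 4: 'drinks' -> NEW (unique so far: 4)
  Token 5: 'or' -> NEW (unique so far: 5)
  Token 6: 'fish' -> NEW (unique so far: 6)
Unique types: ('built', 'drinks', 'fish', 'inside', 'or', 'quick')
Vocabulary size: 6

6


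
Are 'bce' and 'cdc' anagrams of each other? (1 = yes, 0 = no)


Sort characters of 'bce': 'bce'
Sort characters of 'cdc': 'ccd'
Sorted forms differ -> they are NOT anagrams
Result: 0

0


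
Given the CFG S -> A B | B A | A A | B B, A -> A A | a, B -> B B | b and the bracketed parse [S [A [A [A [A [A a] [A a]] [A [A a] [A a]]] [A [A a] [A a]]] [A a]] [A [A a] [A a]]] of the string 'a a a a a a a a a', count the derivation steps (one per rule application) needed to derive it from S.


Every bracketed nonterminal node [X ...] in the tree is produced by exactly one rule application.
Reading the tree off as a leftmost derivation:
  Step 1: S  =>  A A   (applied S -> A A)
  Step 2: A A  =>  A A A   (applied A -> A A)
  Step 3: A A A  =>  A A A A   (applied A -> A A)
  Step 4: A A A A  =>  A A A A A   (applied A -> A A)
  Step 5: A A A A A  =>  A A A A A A   (applied A -> A A)
  Step 6: A A A A A A  =>  a A A A A A   (applied A -> a)
  Step 7: a A A A A A  =>  a a A A A A   (applied A -> a)
  Step 8: a a A A A A  =>  a a A A A A A   (applied A -> A A)
  Step 9: a a A A A A A  =>  a a a A A A A   (applied A -> a)
  Step 10: a a a A A A A  =>  a a a a A A A   (applied A -> a)
  Step 11: a a a a A A A  =>  a a a a A A A A   (applied A -> A A)
  Step 12: a a a a A A A A  =>  a a a a a A A A   (applied A -> a)
  Step 13: a a a a a A A A  =>  a a a a a a A A   (applied A -> a)
  Step 14: a a a a a a A A  =>  a a a a a a a A   (applied A -> a)
  Step 15: a a a a a a a A  =>  a a a a a a a A A   (applied A -> A A)
  Step 16: a a a a a a a A A  =>  a a a a a a a a A   (applied A -> a)
  Step 17: a a a a a a a a A  =>  a a a a a a a a a   (applied A -> a)
Final yield: a a a a a a a a a
Total rewrite steps: 17

17


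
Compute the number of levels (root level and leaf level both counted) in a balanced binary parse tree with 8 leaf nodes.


In a balanced binary tree with n leaves the deepest leaf is ceil(log2(n)) edges below the root,
so counting node levels inclusive of root and leaves gives ceil(log2(n)) + 1 levels.
log2(8) = 3.0000
ceil(3.0000) = 3
levels = 3 + 1 = 4

4


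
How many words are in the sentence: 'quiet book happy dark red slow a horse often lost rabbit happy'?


Counting words by splitting on spaces:
  Word 1: 'quiet'
  Word 2: 'book'
  Word 3: 'happy'
  Word 4: 'dark'
  Word 5: 'red'
  Word 6: 'slow'
  Word 7: 'a'
  Word 8: 'horse'
  Word 9: 'often'
  Word 10: 'lost'
  Word 11: 'rabbit'
  Word 12: 'happy'
Total words: 12

12


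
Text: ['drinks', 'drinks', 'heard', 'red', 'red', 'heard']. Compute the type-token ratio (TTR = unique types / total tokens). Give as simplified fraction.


Tokens: 6
Unique types: ('drinks', 'heard', 'red') = 3
TTR = 3/6
Simplify: divide both by 3 -> 1/2
TTR = 1/2

1/2


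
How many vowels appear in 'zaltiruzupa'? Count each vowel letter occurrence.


Scanning each character of 'zaltiruzupa':
  Position 1: 'z' -> consonant (running count: 0)
  Position 2: 'a' -> vowel (running count: 1)
  Position 3: 'l' -> consonant (running count: 1)
  Position 4: 't' -> consonant (running count: 1)
  Position 5: 'i' -> vowel (running count: 2)
  Position 6: 'r' -> consonant (running count: 2)
  Position 7: 'u' -> vowel (running count: 3)
  Position 8: 'z' -> consonant (running count: 3)
  Position 9: 'u' -> vowel (running count: 4)
  Position 10: 'p' -> consonant (running count: 4)
  Position 11: 'a' -> vowel (running count: 5)
Total vowels: 5

5


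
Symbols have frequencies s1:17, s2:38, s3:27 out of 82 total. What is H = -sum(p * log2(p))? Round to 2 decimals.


Computing entropy H = -sum(p_i * log2(p_i)):
  s1: p = 17/82 = 0.2073, -p*log2(p) = 0.4706
  s2: p = 38/82 = 0.4634, -p*log2(p) = 0.5142
  s3: p = 27/82 = 0.3293, -p*log2(p) = 0.5277
H = sum of terms = 1.5125
Rounded to 2 decimals: 1.51

1.51


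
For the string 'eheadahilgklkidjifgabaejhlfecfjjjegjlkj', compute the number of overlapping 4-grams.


String 'eheadahilgklkidjifgabaejhlfecfjjjegjlkj' has length L = 39.
Number of overlapping n-grams = L - n + 1
Substituting: 39 - 4 + 1 = 36

36


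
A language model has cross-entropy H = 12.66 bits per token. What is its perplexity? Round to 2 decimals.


Perplexity formula: PP = 2^H
H = 12.66
PP = 2^12.66
Decompose: 2^12.66 = 2^12 * 2^0.66
2^12 = 4096, 2^0.66 ~ 1.5800826
PP ~ 4096 * 1.5800826 = 6472.0183296
Rounded to 2 decimals: 6472.02

6472.02


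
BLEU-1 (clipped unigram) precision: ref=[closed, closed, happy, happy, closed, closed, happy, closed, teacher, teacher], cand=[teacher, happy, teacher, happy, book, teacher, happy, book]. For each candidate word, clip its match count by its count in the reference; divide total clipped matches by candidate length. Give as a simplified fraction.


Reference word counts: {'closed': 5, 'happy': 3, 'teacher': 2}
Checking each candidate word (with clipping):
  'teacher' -> in reference (ref count 2, used 1/2) -> match (matches: 1)
  'happy' -> in reference (ref count 3, used 1/3) -> match (matches: 2)
  'teacher' -> in reference (ref count 2, used 2/2) -> match (matches: 3)
  'happy' -> in reference (ref count 3, used 2/3) -> match (matches: 4)
  'book' -> not in reference -> no match (matches: 4)
  'teacher' -> ref count 2 already used up (2/2) -> clipped, no match (matches: 4)
  'happy' -> in reference (ref count 3, used 3/3) -> match (matches: 5)
  'book' -> not in reference -> no match (matches: 5)
Clipped matches: 5, Candidate length: 8
Precision = 5/8

5/8


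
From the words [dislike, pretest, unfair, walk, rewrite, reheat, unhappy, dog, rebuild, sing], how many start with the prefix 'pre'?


Checking each word for prefix 'pre':
  'dislike' -> no (count: 0)
  'pretest' -> YES, starts with 'pre' (count: 1)
  'unfair' -> no (count: 1)
  'walk' -> no (count: 1)
  'rewrite' -> no (count: 1)
  'reheat' -> no (count: 1)
  'unhappy' -> no (count: 1)
  'dog' -> no (count: 1)
  'rebuild' -> no (count: 1)
  'sing' -> no (count: 1)
Total with prefix 'pre': 1

1


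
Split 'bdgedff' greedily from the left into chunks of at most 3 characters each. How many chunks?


'bdgedff' has 7 characters.
Chunking with max size 3:
  Chunk 1: 'bdg' (positions 0-2)
  Chunk 2: 'edf' (positions 3-5)
  Chunk 3: 'f' (positions 6-6)
Total chunks: ceil(7 / 3) = 3

3


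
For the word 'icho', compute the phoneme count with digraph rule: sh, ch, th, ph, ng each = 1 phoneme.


Parsing 'icho' greedily, digraphs first:
  'i' -> vowel phoneme (phonemes so far: 1)
  'ch' -> digraph (1 consonant phoneme) (phonemes so far: 2)
  'o' -> vowel phoneme (phonemes so far: 3)
Total phonemes: 3

3


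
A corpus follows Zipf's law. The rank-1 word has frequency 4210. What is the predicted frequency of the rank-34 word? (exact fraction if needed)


Zipf's law: freq(rank) = f1 / rank
f1 = 4210, rank = 34
freq = 4210 / 34
GCD(4210, 34) = 2
Simplified: 2105/17

2105/17


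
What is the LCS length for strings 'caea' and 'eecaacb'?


DP table for LCS of 'caea' and 'eecaacb':
       e  e  c  a  a  c  b
    0  0  0  0  0  0  0  0
  c 0  0  0  1  1  1  1  1
  a 0  0  0  1  2  2  2  2
  e 0  1  1  1  2  2  2  2
  a 0  1  1  1  2  3  3  3
LCS: 'caa'
LCS length = 3

3


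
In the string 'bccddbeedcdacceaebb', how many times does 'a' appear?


Scanning 'bccddbeedcdacceaebb' for 'a':
  Position 11: 'a' -> MATCH (count: 1)
  Position 15: 'a' -> MATCH (count: 2)
Total occurrences of 'a': 2

2


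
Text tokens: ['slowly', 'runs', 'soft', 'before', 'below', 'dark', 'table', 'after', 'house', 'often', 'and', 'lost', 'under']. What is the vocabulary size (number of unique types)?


Listing all tokens and tracking unique types:
  Token 1: 'slowly' -> NEW (unique so far: 1)
  Token 2: 'runs' -> NEW (unique so far: 2)
  Token 3: 'soft' -> NEW (unique so far: 3)
  Token 4: 'before' -> NEW (unique so far: 4)
  Token 5: 'below' -> NEW (unique so far: 5)
  Token 6: 'dark' -> NEW (unique so far: 6)
  Token 7: 'table' -> NEW (unique so far: 7)
  Token 8: 'after' -> NEW (unique so far: 8)
  Token 9: 'house' -> NEW (unique so far: 9)
  Token 10: 'often' -> NEW (unique so far: 10)
  Token 11: 'and' -> NEW (unique so far: 11)
  Token 12: 'lost' -> NEW (unique so far: 12)
  Token 13: 'under' -> NEW (unique so far: 13)
Unique types: ('after', 'and', 'before', 'below', 'dark', 'house', 'lost', 'often', 'runs', 'slowly', 'soft', 'table', 'under')
Vocabulary size: 13

13


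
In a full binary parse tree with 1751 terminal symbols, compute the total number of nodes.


Leaf nodes (terminals): 1751
Internal nodes = n - 1 = 1751 - 1 = 1750
Total = leaves + internal = 1751 + 1750 = 3501

3501


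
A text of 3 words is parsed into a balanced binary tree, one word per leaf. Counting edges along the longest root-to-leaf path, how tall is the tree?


In a balanced binary tree with n leaves the deepest leaf is ceil(log2(n)) edges below the root.
log2(3) = 1.5850
ceil(1.5850) = 2
height (edges) = 2

2


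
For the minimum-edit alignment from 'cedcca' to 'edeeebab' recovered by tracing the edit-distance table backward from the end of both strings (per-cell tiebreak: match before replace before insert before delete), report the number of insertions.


Edit distance = 6. Backtracking from cell (6, 8) with preference match > replace > insert > delete,
then listing the resulting alignment 'cedcca' -> 'edeeebab' left to right:
  Step 1: insert 'e' [insertion #1]
  Step 2: replace c->d
  Step 3: keep 'e'
  Step 4: replace d->e
  Step 5: replace c->e
  Step 6: replace c->b
  Step 7: keep 'a'
  Step 8: insert 'b' [insertion #2]
Total insertions: 2

2


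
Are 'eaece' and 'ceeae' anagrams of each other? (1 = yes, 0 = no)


Sort characters of 'eaece': 'aceee'
Sort characters of 'ceeae': 'aceee'
Sorted forms match -> they ARE anagrams
Result: 1

1


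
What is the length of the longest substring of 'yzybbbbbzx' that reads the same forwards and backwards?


Scanning 'yzybbbbbzx' for palindromic substrings.
Substring at positions 3-7: 'bbbbb'.
Check: reverse('bbbbb') = 'bbbbb' -> palindrome confirmed.
Neighbouring characters ('y' / 'z') break symmetry, so it cannot extend further.
No longer palindromic substring exists; longest length = 5

5


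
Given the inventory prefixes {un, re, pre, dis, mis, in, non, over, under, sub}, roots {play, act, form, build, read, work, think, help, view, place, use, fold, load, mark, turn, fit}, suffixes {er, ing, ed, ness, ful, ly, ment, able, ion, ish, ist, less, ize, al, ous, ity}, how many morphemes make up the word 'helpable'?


Segmenting 'helpable' against the inventory:
  'help' -> root (morpheme 1)
  'able' -> suffix (morpheme 2)
Total morphemes: 2

2


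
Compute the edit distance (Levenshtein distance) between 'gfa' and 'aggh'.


Building DP table for s1='gfa' (len 3) and s2='aggh' (len 4):
       a  g  g  h
    0  1  2  3  4
  g 1  1  1  2  3
  f 2  2  2  2  3
  a 3  2  3  3  3
Edit distance = dp[3][4] = 3

3


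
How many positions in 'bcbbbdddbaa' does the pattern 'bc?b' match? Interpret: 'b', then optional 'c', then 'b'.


Pattern: bc?b means 'b', then optional 'c', then 'b'.
Scanning 'bcbbbdddbaa' position-by-position:
  Pos 0: window 'bcb' -> MATCH
  Pos 1: window 'cbb' -> no
  Pos 2: window 'bbb' -> MATCH
  Pos 3: window 'bbd' -> MATCH
  Pos 4: window 'bdd' -> no
  Pos 5: window 'ddd' -> no
  Pos 6: window 'ddb' -> no
  Pos 7: window 'dba' -> no
  Pos 8: window 'baa' -> no
  Pos 9: window 'aa' -> no
  Pos 10: window 'a' -> no
Total matches: 3

3


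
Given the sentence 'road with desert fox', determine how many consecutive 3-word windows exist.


Word trigrams from [4] words:
  Trigram 1: (road with desert)
  Trigram 2: (with desert fox)
Total word trigrams: 4 - 2 = 2

2


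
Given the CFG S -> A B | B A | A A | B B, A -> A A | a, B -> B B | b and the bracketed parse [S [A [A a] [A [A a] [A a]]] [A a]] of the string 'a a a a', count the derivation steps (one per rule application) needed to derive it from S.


Every bracketed nonterminal node [X ...] in the tree is produced by exactly one rule application.
Reading the tree off as a leftmost derivation:
  Step 1: S  =>  A A   (applied S -> A A)
  Step 2: A A  =>  A A A   (applied A -> A A)
  Step 3: A A A  =>  a A A   (applied A -> a)
  Step 4: a A A  =>  a A A A   (applied A -> A A)
  Step 5: a A A A  =>  a a A A   (applied A -> a)
  Step 6: a a A A  =>  a a a A   (applied A -> a)
  Step 7: a a a A  =>  a a a a   (applied A -> a)
Final yield: a a a a
Total rewrite steps: 7

7


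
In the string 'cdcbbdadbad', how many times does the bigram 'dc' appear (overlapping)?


Scanning 'cdcbbdadbad' for bigram 'dc':
  Position 0: 'cd' -> no
  Position 1: 'dc' -> MATCH
  Position 2: 'cb' -> no
  Position 3: 'bb' -> no
  Position 4: 'bd' -> no
  Position 5: 'da' -> no
  Position 6: 'ad' -> no
  Position 7: 'db' -> no
  Position 8: 'ba' -> no
  Position 9: 'ad' -> no
Total matches: 1

1


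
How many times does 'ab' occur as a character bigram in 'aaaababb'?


Scanning 'aaaababb' for bigram 'ab':
  Position 0: 'aa' -> no
  Position 1: 'aa' -> no
  Position 2: 'aa' -> no
  Position 3: 'ab' -> MATCH
  Position 4: 'ba' -> no
  Position 5: 'ab' -> MATCH
  Position 6: 'bb' -> no
Total matches: 2

2


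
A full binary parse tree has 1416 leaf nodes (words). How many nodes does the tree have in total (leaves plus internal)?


Leaf nodes (terminals): 1416
Internal nodes = n - 1 = 1416 - 1 = 1415
Total = leaves + internal = 1416 + 1415 = 2831

2831


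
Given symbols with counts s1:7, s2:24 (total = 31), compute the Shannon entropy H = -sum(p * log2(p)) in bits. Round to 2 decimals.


Computing entropy H = -sum(p_i * log2(p_i)):
  s1: p = 7/31 = 0.2258, -p*log2(p) = 0.4848
  s2: p = 24/31 = 0.7742, -p*log2(p) = 0.2859
H = sum of terms = 0.7707
Rounded to 2 decimals: 0.77

0.77


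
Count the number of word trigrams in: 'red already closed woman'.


Word trigrams from [4] words:
  Trigram 1: (red already closed)
  Trigram 2: (already closed woman)
Total word trigrams: 4 - 2 = 2

2


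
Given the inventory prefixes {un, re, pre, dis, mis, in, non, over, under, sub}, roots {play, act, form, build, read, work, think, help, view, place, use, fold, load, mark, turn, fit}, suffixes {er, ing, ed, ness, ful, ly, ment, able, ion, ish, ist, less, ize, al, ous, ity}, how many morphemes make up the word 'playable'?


Segmenting 'playable' against the inventory:
  'play' -> root (morpheme 1)
  'able' -> suffix (morpheme 2)
Total morphemes: 2

2


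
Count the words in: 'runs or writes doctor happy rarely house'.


Counting words by splitting on spaces:
  Word 1: 'runs'
  Word 2: 'or'
  Word 3: 'writes'
  Word 4: 'doctor'
  Word 5: 'happy'
  Word 6: 'rarely'
  Word 7: 'house'
Total words: 7

7


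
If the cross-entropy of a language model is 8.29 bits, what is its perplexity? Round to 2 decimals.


Perplexity formula: PP = 2^H
H = 8.29
PP = 2^8.29
Decompose: 2^8.29 = 2^8 * 2^0.29
2^8 = 256, 2^0.29 ~ 1.2226403
PP ~ 256 * 1.2226403 = 312.9959168
Rounded to 2 decimals: 313.00

313.00


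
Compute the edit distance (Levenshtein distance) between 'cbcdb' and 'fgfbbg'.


Building DP table for s1='cbcdb' (len 5) and s2='fgfbbg' (len 6):
       f  g  f  b  b  g
    0  1  2  3  4  5  6
  c 1  1  2  3  4  5  6
  b 2  2  2  3  3  4  5
  c 3  3  3  3  4  4  5
  d 4  4  4  4  4  5  5
  b 5  5  5  5  4  4  5
Edit distance = dp[5][6] = 5

5


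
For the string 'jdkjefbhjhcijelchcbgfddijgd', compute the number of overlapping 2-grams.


String 'jdkjefbhjhcijelchcbgfddijgd' has length L = 27.
Number of overlapping n-grams = L - n + 1
Substituting: 27 - 2 + 1 = 26

26


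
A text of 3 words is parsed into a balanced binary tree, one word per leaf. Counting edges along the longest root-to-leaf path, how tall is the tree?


In a balanced binary tree with n leaves the deepest leaf is ceil(log2(n)) edges below the root.
log2(3) = 1.5850
ceil(1.5850) = 2
height (edges) = 2

2


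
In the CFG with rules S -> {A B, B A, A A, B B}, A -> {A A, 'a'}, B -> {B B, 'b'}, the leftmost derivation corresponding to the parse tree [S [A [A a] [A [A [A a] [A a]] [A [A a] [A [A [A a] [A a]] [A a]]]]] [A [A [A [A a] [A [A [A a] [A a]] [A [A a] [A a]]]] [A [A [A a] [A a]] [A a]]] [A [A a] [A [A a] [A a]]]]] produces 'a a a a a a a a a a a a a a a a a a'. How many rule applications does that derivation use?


Every bracketed nonterminal node [X ...] in the tree is produced by exactly one rule application.
Reading the tree off as a leftmost derivation:
  Step 1: S  =>  A A   (applied S -> A A)
  Step 2: A A  =>  A A A   (applied A -> A A)
  Step 3: A A A  =>  a A A   (applied A -> a)
  Step 4: a A A  =>  a A A A   (applied A -> A A)
  Step 5: a A A A  =>  a A A A A   (applied A -> A A)
  Step 6: a A A A A  =>  a a A A A   (applied A -> a)
  Step 7: a a A A A  =>  a a a A A   (applied A -> a)
  Step 8: a a a A A  =>  a a a A A A   (applied A -> A A)
  Step 9: a a a A A A  =>  a a a a A A   (applied A -> a)
  Step 10: a a a a A A  =>  a a a a A A A   (applied A -> A A)
  Step 11: a a a a A A A  =>  a a a a A A A A   (applied A -> A A)
  Step 12: a a a a A A A A  =>  a a a a a A A A   (applied A -> a)
  Step 13: a a a a a A A A  =>  a a a a a a A A   (applied A -> a)
  Step 14: a a a a a a A A  =>  a a a a a a a A   (applied A -> a)
  Step 15: a a a a a a a A  =>  a a a a a a a A A   (applied A -> A A)
  Step 16: a a a a a a a A A  =>  a a a a a a a A A A   (applied A -> A A)
  Step 17: a a a a a a a A A A  =>  a a a a a a a A A A A   (applied A -> A A)
  Step 18: a a a a a a a A A A A  =>  a a a a a a a a A A A   (applied A -> a)
  Step 19: a a a a a a a a A A A  =>  a a a a a a a a A A A A   (applied A -> A A)
  Step 20: a a a a a a a a A A A A  =>  a a a a a a a a A A A A A   (applied A -> A A)
  Step 21: a a a a a a a a A A A A A  =>  a a a a a a a a a A A A A   (applied A -> a)
  Step 22: a a a a a a a a a A A A A  =>  a a a a a a a a a a A A A   (applied A -> a)
  Step 23: a a a a a a a a a a A A A  =>  a a a a a a a a a a A A A A   (applied A -> A A)
  Step 24: a a a a a a a a a a A A A A  =>  a a a a a a a a a a a A A A   (applied A -> a)
  Step 25: a a a a a a a a a a a A A A  =>  a a a a a a a a a a a a A A   (applied A -> a)
  Step 26: a a a a a a a a a a a a A A  =>  a a a a a a a a a a a a A A A   (applied A -> A A)
  Step 27: a a a a a a a a a a a a A A A  =>  a a a a a a a a a a a a A A A A   (applied A -> A A)
  Step 28: a a a a a a a a a a a a A A A A  =>  a a a a a a a a a a a a a A A A   (applied A -> a)
  Step 29: a a a a a a a a a a a a a A A A  =>  a a a a a a a a a a a a a a A A   (applied A -> a)
  Step 30: a a a a a a a a a a a a a a A A  =>  a a a a a a a a a a a a a a a A   (applied A -> a)
  Step 31: a a a a a a a a a a a a a a a A  =>  a a a a a a a a a a a a a a a A A   (applied A -> A A)
  Step 32: a a a a a a a a a a a a a a a A A  =>  a a a a a a a a a a a a a a a a A   (applied A -> a)
  Step 33: a a a a a a a a a a a a a a a a A  =>  a a a a a a a a a a a a a a a a A A   (applied A -> A A)
  Step 34: a a a a a a a a a a a a a a a a A A  =>  a a a a a a a a a a a a a a a a a A   (applied A -> a)
  Step 35: a a a a a a a a a a a a a a a a a A  =>  a a a a a a a a a a a a a a a a a a   (applied A -> a)
Final yield: a a a a a a a a a a a a a a a a a a
Total rewrite steps: 35

35


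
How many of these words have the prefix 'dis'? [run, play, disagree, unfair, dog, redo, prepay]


Checking each word for prefix 'dis':
  'run' -> no (count: 0)
  'play' -> no (count: 0)
  'disagree' -> YES, starts with 'dis' (count: 1)
  'unfair' -> no (count: 1)
  'dog' -> no (count: 1)
  'redo' -> no (count: 1)
  'prepay' -> no (count: 1)
Total with prefix 'dis': 1

1


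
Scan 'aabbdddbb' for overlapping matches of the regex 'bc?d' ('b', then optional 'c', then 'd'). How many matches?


Pattern: bc?d means 'b', then optional 'c', then 'd'.
Scanning 'aabbdddbb' position-by-position:
  Pos 0: window 'aab' -> no
  Pos 1: window 'abb' -> no
  Pos 2: window 'bbd' -> no
  Pos 3: window 'bdd' -> MATCH
  Pos 4: window 'ddd' -> no
  Pos 5: window 'ddb' -> no
  Pos 6: window 'dbb' -> no
  Pos 7: window 'bb' -> no
  Pos 8: window 'b' -> no
Total matches: 1

1


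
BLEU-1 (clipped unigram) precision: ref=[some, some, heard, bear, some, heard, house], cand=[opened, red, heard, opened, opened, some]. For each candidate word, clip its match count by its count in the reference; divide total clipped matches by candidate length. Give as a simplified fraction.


Reference word counts: {'bear': 1, 'heard': 2, 'house': 1, 'some': 3}
Checking each candidate word (with clipping):
  'opened' -> not in reference -> no match (matches: 0)
  'red' -> not in reference -> no match (matches: 0)
  'heard' -> in reference (ref count 2, used 1/2) -> match (matches: 1)
  'opened' -> not in reference -> no match (matches: 1)
  'opened' -> not in reference -> no match (matches: 1)
  'some' -> in reference (ref count 3, used 1/3) -> match (matches: 2)
Clipped matches: 2, Candidate length: 6
Precision = 2/6 = 1/3

1/3


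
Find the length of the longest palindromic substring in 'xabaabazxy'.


Scanning 'xabaabazxy' for palindromic substrings.
Substring at positions 1-6: 'abaaba'.
Check: reverse('abaaba') = 'abaaba' -> palindrome confirmed.
Neighbouring characters ('x' / 'z') break symmetry, so it cannot extend further.
No longer palindromic substring exists; longest length = 6

6


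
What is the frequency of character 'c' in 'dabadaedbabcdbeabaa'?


Scanning 'dabadaedbabcdbeabaa' for 'c':
  Position 11: 'c' -> MATCH (count: 1)
Total occurrences of 'c': 1

1


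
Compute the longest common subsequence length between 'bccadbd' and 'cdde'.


DP table for LCS of 'bccadbd' and 'cdde':
       c  d  d  e
    0  0  0  0  0
  b 0  0  0  0  0
  c 0  1  1  1  1
  c 0  1  1  1  1
  a 0  1  1  1  1
  d 0  1  2  2  2
  b 0  1  2  2  2
  d 0  1  2  3  3
LCS: 'cdd'
LCS length = 3

3


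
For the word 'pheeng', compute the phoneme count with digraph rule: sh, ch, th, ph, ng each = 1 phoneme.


Parsing 'pheeng' greedily, digraphs first:
  'ph' -> digraph (1 consonant phoneme) (phonemes so far: 1)
  'e' -> vowel phoneme (phonemes so far: 2)
  'e' -> vowel phoneme (phonemes so far: 3)
  'ng' -> digraph (1 consonant phoneme) (phonemes so far: 4)
Total phonemes: 4

4


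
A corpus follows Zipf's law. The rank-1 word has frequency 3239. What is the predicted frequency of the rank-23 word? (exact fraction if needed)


Zipf's law: freq(rank) = f1 / rank
f1 = 3239, rank = 23
freq = 3239 / 23
GCD(3239, 23) = 1
Simplified: 3239/23

3239/23


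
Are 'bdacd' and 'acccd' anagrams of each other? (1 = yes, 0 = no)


Sort characters of 'bdacd': 'abcdd'
Sort characters of 'acccd': 'acccd'
Sorted forms differ -> they are NOT anagrams
Result: 0

0


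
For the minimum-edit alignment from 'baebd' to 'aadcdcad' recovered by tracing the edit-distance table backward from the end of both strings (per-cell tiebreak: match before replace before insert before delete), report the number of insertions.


Edit distance = 6. Backtracking from cell (5, 8) with preference match > replace > insert > delete,
then listing the resulting alignment 'baebd' -> 'aadcdcad' left to right:
  Step 1: replace b->a
  Step 2: keep 'a'
  Step 3: insert 'd' [insertion #1]
  Step 4: insert 'c' [insertion #2]
  Step 5: insert 'd' [insertion #3]
  Step 6: replace e->c
  Step 7: replace b->a
  Step 8: keep 'd'
Total insertions: 3

3


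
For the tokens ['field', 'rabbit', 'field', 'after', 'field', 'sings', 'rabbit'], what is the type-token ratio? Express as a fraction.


Tokens: 7
Unique types: ('after', 'field', 'rabbit', 'sings') = 4
TTR = 4/7
Already in lowest terms.

4/7


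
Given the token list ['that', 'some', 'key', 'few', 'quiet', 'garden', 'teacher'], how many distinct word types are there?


Listing all tokens and tracking unique types:
  Token 1: 'that' -> NEW (unique so far: 1)
  Token 2: 'some' -> NEW (unique so far: 2)
  Token 3: 'key' -> NEW (unique so far: 3)
  Token 4: 'few' -> NEW (unique so far: 4)
  Token 5: 'quiet' -> NEW (unique so far: 5)
  Token 6: 'garden' -> NEW (unique so far: 6)
  Token 7: 'teacher' -> NEW (unique so far: 7)
Unique types: ('few', 'garden', 'key', 'quiet', 'some', 'teacher', 'that')
Vocabulary size: 7

7


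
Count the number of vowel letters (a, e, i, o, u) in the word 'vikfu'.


Scanning each character of 'vikfu':
  Position 1: 'v' -> consonant (running count: 0)
  Position 2: 'i' -> vowel (running count: 1)
  Position 3: 'k' -> consonant (running count: 1)
  Position 4: 'f' -> consonant (running count: 1)
  Position 5: 'u' -> vowel (running count: 2)
Total vowels: 2

2


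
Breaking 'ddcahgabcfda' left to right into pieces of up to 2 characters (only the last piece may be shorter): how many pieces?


'ddcahgabcfda' has 12 characters.
Chunking with max size 2:
  Chunk 1: 'dd' (positions 0-1)
  Chunk 2: 'ca' (positions 2-3)
  Chunk 3: 'hg' (positions 4-5)
  Chunk 4: 'ab' (positions 6-7)
  Chunk 5: 'cf' (positions 8-9)
  Chunk 6: 'da' (positions 10-11)
Total chunks: ceil(12 / 2) = 6

6


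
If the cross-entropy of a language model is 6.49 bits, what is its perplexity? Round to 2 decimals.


Perplexity formula: PP = 2^H
H = 6.49
PP = 2^6.49
Decompose: 2^6.49 = 2^6 * 2^0.49
2^6 = 64, 2^0.49 ~ 1.4044449
PP ~ 64 * 1.4044449 = 89.8844736
Rounded to 2 decimals: 89.88

89.88


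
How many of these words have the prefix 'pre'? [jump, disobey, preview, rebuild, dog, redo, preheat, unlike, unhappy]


Checking each word for prefix 'pre':
  'jump' -> no (count: 0)
  'disobey' -> no (count: 0)
  'preview' -> YES, starts with 'pre' (count: 1)
  'rebuild' -> no (count: 1)
  'dog' -> no (count: 1)
  'redo' -> no (count: 1)
  'preheat' -> YES, starts with 'pre' (count: 2)
  'unlike' -> no (count: 2)
  'unhappy' -> no (count: 2)
Total with prefix 'pre': 2

2


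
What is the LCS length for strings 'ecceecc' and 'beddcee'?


DP table for LCS of 'ecceecc' and 'beddcee':
       b  e  d  d  c  e  e
    0  0  0  0  0  0  0  0
  e 0  0  1  1  1  1  1  1
  c 0  0  1  1  1  2  2  2
  c 0  0  1  1  1  2  2  2
  e 0  0  1  1  1  2  3  3
  e 0  0  1  1  1  2  3  4
  c 0  0  1  1  1  2  3  4
  c 0  0  1  1  1  2  3  4
LCS: 'ecee'
LCS length = 4

4


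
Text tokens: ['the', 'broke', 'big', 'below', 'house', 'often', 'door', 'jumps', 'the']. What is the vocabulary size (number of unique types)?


Listing all tokens and tracking unique types:
  Token 1: 'the' -> NEW (unique so far: 1)
  Token 2: 'broke' -> NEW (unique so far: 2)
  Token 3: 'big' -> NEW (unique so far: 3)
  Token 4: 'below' -> NEW (unique so far: 4)
  Token 5: 'house' -> NEW (unique so far: 5)
  Token 6: 'often' -> NEW (unique so far: 6)
  Token 7: 'door' -> NEW (unique so far: 7)
  Token 8: 'jumps' -> NEW (unique so far: 8)
  Token 9: 'the' -> duplicate (unique so far: 8)
Unique types: ('below', 'big', 'broke', 'door', 'house', 'jumps', 'often', 'the')
Vocabulary size: 8

8
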